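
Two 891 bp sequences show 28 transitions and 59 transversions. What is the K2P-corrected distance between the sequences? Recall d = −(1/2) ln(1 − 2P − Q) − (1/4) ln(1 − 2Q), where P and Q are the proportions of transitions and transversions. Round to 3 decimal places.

P = 28/891 ≈ 0.031425 and Q = 59/891 ≈ 0.066218.
Under the Kimura two-parameter model, d = −½ ln(1 − 2P − Q) − ¼ ln(1 − 2Q).
1 − 2P − Q = 0.870932, giving −½ ln(0.870932) = 0.069096.
1 − 2Q = 0.867564, giving −¼ ln(0.867564) = 0.035516.
d = 0.069096 + 0.035516 = 0.104612.

0.105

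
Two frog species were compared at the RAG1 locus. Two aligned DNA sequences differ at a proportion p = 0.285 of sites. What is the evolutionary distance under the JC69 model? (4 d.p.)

d = −(3/4) ln(1 − 4p/3) = −0.75 ln(1 − 0.38) = −0.75 ln(0.62)
  = −0.75 × (-0.478036) = 0.358527 substitutions/site.

0.3585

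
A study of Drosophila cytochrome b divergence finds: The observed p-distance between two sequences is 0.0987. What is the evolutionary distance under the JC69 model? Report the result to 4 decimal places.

0.1058

d = −(3/4) ln(1 − 4p/3) = −0.75 ln(1 − 0.1316) = −0.75 ln(0.8684)
  = −0.75 × (-0.141103) = 0.105827 substitutions/site.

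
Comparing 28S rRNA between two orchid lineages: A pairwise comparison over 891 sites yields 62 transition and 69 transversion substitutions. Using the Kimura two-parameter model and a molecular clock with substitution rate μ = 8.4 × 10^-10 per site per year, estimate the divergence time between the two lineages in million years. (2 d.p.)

97.70

P = 62/891 ≈ 0.069585 and Q = 69/891 ≈ 0.077441.
Under the Kimura two-parameter model, d = −½ ln(1 − 2P − Q) − ¼ ln(1 − 2Q).
1 − 2P − Q = 0.783389, giving −½ ln(0.783389) = 0.122063.
1 − 2Q = 0.845118, giving −¼ ln(0.845118) = 0.042070.
d = 0.122063 + 0.042070 = 0.164133.
Under a molecular clock d = 2μt, so t = d/(2μ) = 0.164133 / (2 × 8.4 × 10^-10) = 97.70 million years.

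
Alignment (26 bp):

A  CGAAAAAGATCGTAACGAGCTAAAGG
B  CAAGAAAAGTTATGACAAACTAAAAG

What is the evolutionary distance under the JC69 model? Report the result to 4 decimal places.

The sequences differ at 10 of 26 sites (2, 4, 8, 9, 11, 12, 14, 17, 19, 25), so p = 10/26 ≈ 0.384615.
d = −(3/4) ln(1 − 4p/3) = −0.75 ln(1 − 0.51282) = −0.75 ln(0.48718)
  = −0.75 × (-0.719122) = 0.539342 substitutions/site.

0.5393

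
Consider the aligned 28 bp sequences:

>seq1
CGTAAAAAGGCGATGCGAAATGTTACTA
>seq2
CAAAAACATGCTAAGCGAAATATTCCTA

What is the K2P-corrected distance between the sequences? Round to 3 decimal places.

0.361

Of 28 sites, 2 differences are transitions and 6 are transversions, so P = 2/28 ≈ 0.071429 and Q = 6/28 ≈ 0.214286.
Under the Kimura two-parameter model, d = −½ ln(1 − 2P − Q) − ¼ ln(1 − 2Q).
1 − 2P − Q = 0.642856, giving −½ ln(0.642856) = 0.220917.
1 − 2Q = 0.571428, giving −¼ ln(0.571428) = 0.139904.
d = 0.220917 + 0.139904 = 0.360821.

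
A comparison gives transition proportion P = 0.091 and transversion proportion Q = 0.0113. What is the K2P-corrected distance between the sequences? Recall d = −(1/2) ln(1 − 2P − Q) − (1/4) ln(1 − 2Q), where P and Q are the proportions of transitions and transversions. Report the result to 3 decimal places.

0.113

Under the Kimura two-parameter model, d = −½ ln(1 − 2P − Q) − ¼ ln(1 − 2Q).
1 − 2P − Q = 0.8067, giving −½ ln(0.8067) = 0.107402.
1 − 2Q = 0.9774, giving −¼ ln(0.9774) = 0.005715.
d = 0.107402 + 0.005715 = 0.113117.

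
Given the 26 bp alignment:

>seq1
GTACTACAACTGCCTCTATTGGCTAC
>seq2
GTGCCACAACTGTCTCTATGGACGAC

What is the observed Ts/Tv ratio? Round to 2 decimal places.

2.00

Transitions are A↔G and C↔T; transversions are all other mismatches.
Transitions: 4. Transversions: 2.
R = 4/2 = 2.00.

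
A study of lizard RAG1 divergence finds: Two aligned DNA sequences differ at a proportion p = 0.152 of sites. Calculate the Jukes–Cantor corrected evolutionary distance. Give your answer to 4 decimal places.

0.1699

d = −(3/4) ln(1 − 4p/3) = −0.75 ln(1 − 0.202667) = −0.75 ln(0.797333)
  = −0.75 × (-0.226483) = 0.169862 substitutions/site.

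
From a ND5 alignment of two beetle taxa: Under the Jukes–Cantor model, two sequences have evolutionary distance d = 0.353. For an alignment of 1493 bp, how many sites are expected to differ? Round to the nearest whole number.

Invert JC69: p = (3/4)(1 − e^(−4d/3)) = 0.75 × (1 − e^(-0.470667)) = 0.75 × (1 − 0.624586) = 0.281561.
Expected differing sites = pL ≈ 0.281561 × 1493 = 420.370573 ≈ 420.

420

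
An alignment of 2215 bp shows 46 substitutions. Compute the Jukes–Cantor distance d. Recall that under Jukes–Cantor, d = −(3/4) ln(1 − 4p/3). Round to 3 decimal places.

p = 46/2215 ≈ 0.020767.
d = −(3/4) ln(1 − 4p/3) = −0.75 ln(1 − 0.027689) = −0.75 ln(0.972311)
  = −0.75 × (-0.028080) = 0.021060 substitutions/site.

0.021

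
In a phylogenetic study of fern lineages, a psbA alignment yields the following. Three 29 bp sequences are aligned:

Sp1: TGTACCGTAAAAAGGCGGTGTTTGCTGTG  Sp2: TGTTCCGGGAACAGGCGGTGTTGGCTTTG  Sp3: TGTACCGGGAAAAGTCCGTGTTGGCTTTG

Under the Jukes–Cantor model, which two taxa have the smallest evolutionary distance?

Sp1–Sp2: 6/29 differ, p = 0.207, d = 0.242.
Sp1–Sp3: 6/29 differ, p = 0.207, d = 0.242.
Sp2–Sp3: 4/29 differ, p = 0.138, d = 0.152.
The smallest distance is between Sp2 and Sp3.

Sp2 and Sp3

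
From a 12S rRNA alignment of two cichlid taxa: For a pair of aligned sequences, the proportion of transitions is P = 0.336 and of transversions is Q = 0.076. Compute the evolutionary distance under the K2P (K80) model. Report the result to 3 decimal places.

Under the Kimura two-parameter model, d = −½ ln(1 − 2P − Q) − ¼ ln(1 − 2Q).
1 − 2P − Q = 0.252, giving −½ ln(0.252) = 0.689163.
1 − 2Q = 0.848, giving −¼ ln(0.848) = 0.041219.
d = 0.689163 + 0.041219 = 0.730382.

0.730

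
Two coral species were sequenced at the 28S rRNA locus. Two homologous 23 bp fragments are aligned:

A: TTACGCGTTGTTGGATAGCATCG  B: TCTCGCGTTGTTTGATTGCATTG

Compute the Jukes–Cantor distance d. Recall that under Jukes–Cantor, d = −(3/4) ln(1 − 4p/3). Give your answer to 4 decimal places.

The sequences differ at 5 of 23 sites (2, 3, 13, 17, 22), so p = 5/23 ≈ 0.217391.
d = −(3/4) ln(1 − 4p/3) = −0.75 ln(1 − 0.289855) = −0.75 ln(0.710145)
  = −0.75 × (-0.342286) = 0.256715 substitutions/site.

0.2567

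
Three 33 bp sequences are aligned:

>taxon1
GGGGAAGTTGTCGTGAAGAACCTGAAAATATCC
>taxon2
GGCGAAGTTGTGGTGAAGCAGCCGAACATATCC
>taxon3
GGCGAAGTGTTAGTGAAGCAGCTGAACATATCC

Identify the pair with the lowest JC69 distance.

taxon2 and taxon3

taxon1–taxon2: 6/33 differ, p = 0.182, d = 0.208.
taxon1–taxon3: 7/33 differ, p = 0.212, d = 0.249.
taxon2–taxon3: 4/33 differ, p = 0.121, d = 0.132.
The smallest distance is between taxon2 and taxon3.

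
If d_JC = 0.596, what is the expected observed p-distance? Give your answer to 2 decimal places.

0.41

p = (3/4)(1 − e^(−4d/3)) = 0.75 × (1 − e^(-0.794667)) = 0.75 × (1 − 0.451732) = 0.411201.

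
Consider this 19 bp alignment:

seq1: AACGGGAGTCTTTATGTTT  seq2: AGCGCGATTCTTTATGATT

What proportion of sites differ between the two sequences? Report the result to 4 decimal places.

0.2105

The sequences differ at 4 of 19 positions (sites 2, 5, 8, 17).
p = 4/19 = 0.210526… ≈ 0.2105 (to 4 d.p.).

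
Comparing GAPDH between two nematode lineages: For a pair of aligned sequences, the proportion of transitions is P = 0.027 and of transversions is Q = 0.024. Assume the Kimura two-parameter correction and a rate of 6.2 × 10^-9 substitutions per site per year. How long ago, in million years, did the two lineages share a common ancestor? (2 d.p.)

4.27

Under the Kimura two-parameter model, d = −½ ln(1 − 2P − Q) − ¼ ln(1 − 2Q).
1 − 2P − Q = 0.922, giving −½ ln(0.922) = 0.040605.
1 − 2Q = 0.952, giving −¼ ln(0.952) = 0.012298.
d = 0.040605 + 0.012298 = 0.052903.
Under a molecular clock d = 2μt, so t = d/(2μ) = 0.052903 / (2 × 6.2 × 10^-9) = 4.27 million years.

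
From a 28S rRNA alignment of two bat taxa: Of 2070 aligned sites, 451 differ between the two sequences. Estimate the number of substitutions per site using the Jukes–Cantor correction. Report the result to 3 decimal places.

0.257

p = 451/2070 ≈ 0.217874.
d = −(3/4) ln(1 − 4p/3) = −0.75 ln(1 − 0.290499) = −0.75 ln(0.709501)
  = −0.75 × (-0.343193) = 0.257395 substitutions/site.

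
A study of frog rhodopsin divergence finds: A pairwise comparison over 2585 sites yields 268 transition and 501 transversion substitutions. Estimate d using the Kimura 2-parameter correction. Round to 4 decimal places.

P = 268/2585 ≈ 0.103675 and Q = 501/2585 ≈ 0.19381.
Under the Kimura two-parameter model, d = −½ ln(1 − 2P − Q) − ¼ ln(1 − 2Q).
1 − 2P − Q = 0.59884, giving −½ ln(0.59884) = 0.256380.
1 − 2Q = 0.61238, giving −¼ ln(0.61238) = 0.122601.
d = 0.256380 + 0.122601 = 0.378981.

0.3790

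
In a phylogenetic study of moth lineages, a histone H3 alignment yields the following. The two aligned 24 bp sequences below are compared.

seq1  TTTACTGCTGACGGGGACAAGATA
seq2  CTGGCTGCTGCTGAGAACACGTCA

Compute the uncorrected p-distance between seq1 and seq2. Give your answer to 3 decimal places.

The sequences differ at 10 of 24 positions (sites 1, 3, 4, 11, 12, 14, 16, 20, 22, 23).
p = 10/24 = 0.416666… ≈ 0.417 (to 3 d.p.).

0.417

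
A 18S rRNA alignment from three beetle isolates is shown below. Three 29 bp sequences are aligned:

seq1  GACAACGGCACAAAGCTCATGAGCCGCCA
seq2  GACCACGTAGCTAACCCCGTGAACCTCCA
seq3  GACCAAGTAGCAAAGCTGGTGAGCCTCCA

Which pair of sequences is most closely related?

seq1–seq2: 10/29 differ, p = 0.345, d = 0.462.
seq1–seq3: 8/29 differ, p = 0.276, d = 0.344.
seq2–seq3: 6/29 differ, p = 0.207, d = 0.242.
The smallest distance is between seq2 and seq3.

seq2 and seq3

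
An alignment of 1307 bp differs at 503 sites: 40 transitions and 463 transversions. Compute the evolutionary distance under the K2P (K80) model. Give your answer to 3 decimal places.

P = 40/1307 ≈ 0.030604 and Q = 463/1307 ≈ 0.354246.
Under the Kimura two-parameter model, d = −½ ln(1 − 2P − Q) − ¼ ln(1 − 2Q).
1 − 2P − Q = 0.584546, giving −½ ln(0.584546) = 0.268460.
1 − 2Q = 0.291508, giving −¼ ln(0.291508) = 0.308172.
d = 0.268460 + 0.308172 = 0.576632.

0.577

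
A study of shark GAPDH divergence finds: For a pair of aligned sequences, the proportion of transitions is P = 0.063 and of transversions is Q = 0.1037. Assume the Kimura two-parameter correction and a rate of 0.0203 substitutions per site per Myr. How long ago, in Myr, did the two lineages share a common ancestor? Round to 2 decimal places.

4.65

Under the Kimura two-parameter model, d = −½ ln(1 − 2P − Q) − ¼ ln(1 − 2Q).
1 − 2P − Q = 0.7703, giving −½ ln(0.7703) = 0.130488.
1 − 2Q = 0.7926, giving −¼ ln(0.7926) = 0.058109.
d = 0.130488 + 0.058109 = 0.188597.
Under a molecular clock d = 2μt, so t = d/(2μ) = 0.188597 / (2 × 0.0203) = 4.65 Myr.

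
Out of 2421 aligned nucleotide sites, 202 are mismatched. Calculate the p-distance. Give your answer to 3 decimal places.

0.083

p = 202/2421 = 0.083436… ≈ 0.083 (to 3 d.p.).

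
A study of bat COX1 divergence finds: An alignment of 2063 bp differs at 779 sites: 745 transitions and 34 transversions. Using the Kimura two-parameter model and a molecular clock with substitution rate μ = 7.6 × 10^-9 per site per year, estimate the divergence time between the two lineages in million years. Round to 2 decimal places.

P = 745/2063 ≈ 0.361125 and Q = 34/2063 ≈ 0.016481.
Under the Kimura two-parameter model, d = −½ ln(1 − 2P − Q) − ¼ ln(1 − 2Q).
1 − 2P − Q = 0.261269, giving −½ ln(0.261269) = 0.671102.
1 − 2Q = 0.967038, giving −¼ ln(0.967038) = 0.008379.
d = 0.671102 + 0.008379 = 0.679481.
Under a molecular clock d = 2μt, so t = d/(2μ) = 0.679481 / (2 × 7.6 × 10^-9) = 44.70 million years.

44.70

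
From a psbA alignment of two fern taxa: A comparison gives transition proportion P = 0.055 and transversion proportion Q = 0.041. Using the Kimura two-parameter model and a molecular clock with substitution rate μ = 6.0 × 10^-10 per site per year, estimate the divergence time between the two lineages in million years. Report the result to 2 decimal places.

86.03

Under the Kimura two-parameter model, d = −½ ln(1 − 2P − Q) − ¼ ln(1 − 2Q).
1 − 2P − Q = 0.849, giving −½ ln(0.849) = 0.081848.
1 − 2Q = 0.918, giving −¼ ln(0.918) = 0.021389.
d = 0.081848 + 0.021389 = 0.103237.
Under a molecular clock d = 2μt, so t = d/(2μ) = 0.103237 / (2 × 6.0 × 10^-10) = 86.03 million years.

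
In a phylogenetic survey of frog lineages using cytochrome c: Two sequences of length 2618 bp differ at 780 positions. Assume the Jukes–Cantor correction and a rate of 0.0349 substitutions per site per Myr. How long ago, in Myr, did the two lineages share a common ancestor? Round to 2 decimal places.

5.44

p = 780/2618 ≈ 0.297937.
d = −(3/4) ln(1 − 4p/3) = −0.75 ln(1 − 0.397249) = −0.75 ln(0.602751)
  = −0.75 × (-0.506251) = 0.379688 substitutions/site.
Under a molecular clock d = 2μt, so t = d/(2μ) = 0.379688 / (2 × 0.0349) = 5.44 Myr.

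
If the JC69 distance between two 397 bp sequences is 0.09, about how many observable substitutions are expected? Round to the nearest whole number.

34

Invert JC69: p = (3/4)(1 − e^(−4d/3)) = 0.75 × (1 − e^(-0.12)) = 0.75 × (1 − 0.886920) = 0.084810.
Expected differing sites = pL ≈ 0.084810 × 397 = 33.66957 ≈ 34.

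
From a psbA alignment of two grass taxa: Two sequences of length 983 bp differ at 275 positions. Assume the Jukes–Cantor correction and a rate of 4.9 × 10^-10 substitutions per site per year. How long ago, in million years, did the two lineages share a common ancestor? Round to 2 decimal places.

357.26

p = 275/983 ≈ 0.279756.
d = −(3/4) ln(1 − 4p/3) = −0.75 ln(1 − 0.373008) = −0.75 ln(0.626992)
  = −0.75 × (-0.466821) = 0.350116 substitutions/site.
Under a molecular clock d = 2μt, so t = d/(2μ) = 0.350116 / (2 × 4.9 × 10^-10) = 357.26 million years.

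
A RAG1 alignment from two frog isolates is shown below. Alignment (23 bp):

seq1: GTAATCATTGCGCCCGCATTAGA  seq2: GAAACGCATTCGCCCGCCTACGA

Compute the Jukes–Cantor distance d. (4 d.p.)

The sequences differ at 9 of 23 sites (2, 5, 6, 7, 8, 10, 18, 20, 21), so p = 9/23 ≈ 0.391304.
d = −(3/4) ln(1 − 4p/3) = −0.75 ln(1 − 0.521739) = −0.75 ln(0.478261)
  = −0.75 × (-0.737599) = 0.553199 substitutions/site.

0.5532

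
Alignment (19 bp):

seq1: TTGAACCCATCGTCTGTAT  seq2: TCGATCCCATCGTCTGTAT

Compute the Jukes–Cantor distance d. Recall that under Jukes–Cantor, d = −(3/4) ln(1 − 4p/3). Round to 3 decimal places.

0.113

The sequences differ at 2 of 19 sites (2, 5), so p = 2/19 ≈ 0.105263.
d = −(3/4) ln(1 − 4p/3) = −0.75 ln(1 − 0.140351) = −0.75 ln(0.859649)
  = −0.75 × (-0.151231) = 0.113423 substitutions/site.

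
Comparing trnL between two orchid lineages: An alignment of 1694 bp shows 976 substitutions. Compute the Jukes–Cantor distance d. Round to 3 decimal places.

p = 976/1694 ≈ 0.576151.
d = −(3/4) ln(1 − 4p/3) = −0.75 ln(1 − 0.768201) = −0.75 ln(0.231799)
  = −0.75 × (-1.461885) = 1.096414 substitutions/site.

1.096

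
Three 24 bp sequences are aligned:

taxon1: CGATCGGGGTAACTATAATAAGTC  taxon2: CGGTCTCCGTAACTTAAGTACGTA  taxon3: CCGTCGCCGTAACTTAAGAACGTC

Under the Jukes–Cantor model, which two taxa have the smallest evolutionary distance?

taxon1–taxon2: 9/24 differ, p = 0.375, d = 0.520.
taxon1–taxon3: 9/24 differ, p = 0.375, d = 0.520.
taxon2–taxon3: 4/24 differ, p = 0.167, d = 0.188.
The smallest distance is between taxon2 and taxon3.

taxon2 and taxon3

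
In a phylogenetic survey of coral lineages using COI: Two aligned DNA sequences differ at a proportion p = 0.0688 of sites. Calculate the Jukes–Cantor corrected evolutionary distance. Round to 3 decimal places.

0.072

d = −(3/4) ln(1 − 4p/3) = −0.75 ln(1 − 0.091733) = −0.75 ln(0.908267)
  = −0.75 × (-0.096217) = 0.072163 substitutions/site.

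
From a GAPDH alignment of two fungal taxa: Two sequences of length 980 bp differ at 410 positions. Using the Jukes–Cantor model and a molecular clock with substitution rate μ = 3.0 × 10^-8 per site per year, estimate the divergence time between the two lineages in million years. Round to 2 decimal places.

10.20

p = 410/980 ≈ 0.418367.
d = −(3/4) ln(1 − 4p/3) = −0.75 ln(1 − 0.557823) = −0.75 ln(0.442177)
  = −0.75 × (-0.816045) = 0.612034 substitutions/site.
Under a molecular clock d = 2μt, so t = d/(2μ) = 0.612034 / (2 × 3.0 × 10^-8) = 10.20 million years.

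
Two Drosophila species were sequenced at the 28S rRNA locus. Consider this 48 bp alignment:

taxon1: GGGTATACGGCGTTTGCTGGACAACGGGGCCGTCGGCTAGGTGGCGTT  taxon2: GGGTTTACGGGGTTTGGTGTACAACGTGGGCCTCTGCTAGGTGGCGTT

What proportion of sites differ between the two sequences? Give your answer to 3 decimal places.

0.167

The sequences differ at 8 of 48 positions (sites 5, 11, 17, 20, 27, 30, 32, 35).
p = 8/48 = 0.166666… ≈ 0.167 (to 3 d.p.).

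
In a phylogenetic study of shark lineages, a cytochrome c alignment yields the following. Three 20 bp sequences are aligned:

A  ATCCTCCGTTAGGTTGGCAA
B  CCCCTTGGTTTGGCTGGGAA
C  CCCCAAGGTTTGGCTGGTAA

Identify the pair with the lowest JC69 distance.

B and C

A–B: 7/20 differ, p = 0.350, d = 0.471.
A–C: 8/20 differ, p = 0.400, d = 0.572.
B–C: 3/20 differ, p = 0.150, d = 0.167.
The smallest distance is between B and C.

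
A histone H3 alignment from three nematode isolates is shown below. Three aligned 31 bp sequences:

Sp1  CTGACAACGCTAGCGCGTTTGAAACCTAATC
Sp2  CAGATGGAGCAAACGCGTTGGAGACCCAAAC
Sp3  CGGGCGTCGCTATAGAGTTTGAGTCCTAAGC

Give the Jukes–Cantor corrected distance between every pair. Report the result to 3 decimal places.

Sp1–Sp2: 11/31 sites differ → p ≈ 0.354839, d = −0.75 ln(1 − 0.473119) = 0.480585 ≈ 0.481.
Sp1–Sp3: 10/31 sites differ → p ≈ 0.322581, d = −0.75 ln(1 − 0.430108) = 0.421731 ≈ 0.422.
Sp2–Sp3: 13/31 sites differ → p ≈ 0.419355, d = −0.75 ln(1 − 0.55914) = 0.614271 ≈ 0.614.

d(Sp1,Sp2) = 0.481, d(Sp1,Sp3) = 0.422, d(Sp2,Sp3) = 0.614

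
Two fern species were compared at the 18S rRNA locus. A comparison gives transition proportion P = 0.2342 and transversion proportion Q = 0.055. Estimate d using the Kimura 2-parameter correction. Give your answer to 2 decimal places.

0.40

Under the Kimura two-parameter model, d = −½ ln(1 − 2P − Q) − ¼ ln(1 − 2Q).
1 − 2P − Q = 0.4766, giving −½ ln(0.4766) = 0.370539.
1 − 2Q = 0.89, giving −¼ ln(0.89) = 0.029133.
d = 0.370539 + 0.029133 = 0.399672.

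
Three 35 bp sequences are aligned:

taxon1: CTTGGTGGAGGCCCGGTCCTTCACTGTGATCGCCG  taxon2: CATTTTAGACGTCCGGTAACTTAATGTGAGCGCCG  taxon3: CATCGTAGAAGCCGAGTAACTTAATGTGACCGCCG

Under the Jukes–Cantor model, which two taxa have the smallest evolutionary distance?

taxon1–taxon2: 12/35 differ, p = 0.343, d = 0.458.
taxon1–taxon3: 12/35 differ, p = 0.343, d = 0.458.
taxon2–taxon3: 7/35 differ, p = 0.200, d = 0.233.
The smallest distance is between taxon2 and taxon3.

taxon2 and taxon3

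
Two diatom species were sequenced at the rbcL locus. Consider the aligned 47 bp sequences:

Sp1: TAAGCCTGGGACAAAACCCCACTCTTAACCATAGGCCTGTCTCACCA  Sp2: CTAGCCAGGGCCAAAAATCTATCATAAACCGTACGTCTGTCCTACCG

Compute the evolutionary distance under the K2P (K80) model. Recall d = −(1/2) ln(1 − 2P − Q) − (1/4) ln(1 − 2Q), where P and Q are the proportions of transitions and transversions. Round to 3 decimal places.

Of 47 sites, 10 differences are transitions and 7 are transversions, so P = 10/47 ≈ 0.212766 and Q = 7/47 ≈ 0.148936.
Under the Kimura two-parameter model, d = −½ ln(1 − 2P − Q) − ¼ ln(1 − 2Q).
1 − 2P − Q = 0.425532, giving −½ ln(0.425532) = 0.427208.
1 − 2Q = 0.702128, giving −¼ ln(0.702128) = 0.088410.
d = 0.427208 + 0.088410 = 0.515618.

0.516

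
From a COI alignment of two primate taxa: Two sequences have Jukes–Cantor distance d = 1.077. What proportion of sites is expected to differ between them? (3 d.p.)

p = (3/4)(1 − e^(−4d/3)) = 0.75 × (1 − e^(-1.436)) = 0.75 × (1 − 0.237877) = 0.571592.

0.572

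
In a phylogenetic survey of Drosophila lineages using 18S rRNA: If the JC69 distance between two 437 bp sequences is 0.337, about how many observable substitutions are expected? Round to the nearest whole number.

Invert JC69: p = (3/4)(1 − e^(−4d/3)) = 0.75 × (1 − e^(-0.449333)) = 0.75 × (1 − 0.638054) = 0.271460.
Expected differing sites = pL ≈ 0.271460 × 437 = 118.62802 ≈ 119.

119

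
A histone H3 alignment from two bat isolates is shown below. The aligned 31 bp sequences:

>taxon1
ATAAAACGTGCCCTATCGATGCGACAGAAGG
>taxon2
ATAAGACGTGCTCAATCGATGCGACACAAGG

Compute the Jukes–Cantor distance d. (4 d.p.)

0.1416

The sequences differ at 4 of 31 sites (5, 12, 14, 27), so p = 4/31 ≈ 0.129032.
d = −(3/4) ln(1 − 4p/3) = −0.75 ln(1 − 0.172043) = −0.75 ln(0.827957)
  = −0.75 × (-0.188794) = 0.141596 substitutions/site.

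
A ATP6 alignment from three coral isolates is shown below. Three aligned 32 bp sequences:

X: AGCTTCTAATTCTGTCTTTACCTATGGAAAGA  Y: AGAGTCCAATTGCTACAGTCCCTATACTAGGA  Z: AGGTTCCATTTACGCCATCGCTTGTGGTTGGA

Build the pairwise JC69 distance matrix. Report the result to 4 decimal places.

X–Y: 14/32 sites differ → p = 0.4375, d = −0.75 ln(1 − 0.583333) = 0.656601 ≈ 0.6566.
X–Z: 14/32 sites differ → p = 0.4375, d = −0.75 ln(1 − 0.583333) = 0.656601 ≈ 0.6566.
Y–Z: 14/32 sites differ → p = 0.4375, d = −0.75 ln(1 − 0.583333) = 0.656601 ≈ 0.6566.

d(X,Y) = 0.6566, d(X,Z) = 0.6566, d(Y,Z) = 0.6566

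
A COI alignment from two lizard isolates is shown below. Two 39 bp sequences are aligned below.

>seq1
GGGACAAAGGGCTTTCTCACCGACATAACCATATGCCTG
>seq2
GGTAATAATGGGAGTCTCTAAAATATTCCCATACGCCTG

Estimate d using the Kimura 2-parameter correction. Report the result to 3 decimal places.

Of 39 sites, 3 differences are transitions and 12 are transversions, so P = 3/39 ≈ 0.076923 and Q = 12/39 ≈ 0.307692.
Under the Kimura two-parameter model, d = −½ ln(1 − 2P − Q) − ¼ ln(1 − 2Q).
1 − 2P − Q = 0.538462, giving −½ ln(0.538462) = 0.309519.
1 − 2Q = 0.384616, giving −¼ ln(0.384616) = 0.238877.
d = 0.309519 + 0.238877 = 0.548396.

0.548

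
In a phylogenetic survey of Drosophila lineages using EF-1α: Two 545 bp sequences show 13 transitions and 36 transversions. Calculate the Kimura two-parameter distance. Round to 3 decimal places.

P = 13/545 ≈ 0.023853 and Q = 36/545 ≈ 0.066055.
Under the Kimura two-parameter model, d = −½ ln(1 − 2P − Q) − ¼ ln(1 − 2Q).
1 − 2P − Q = 0.886239, giving −½ ln(0.886239) = 0.060384.
1 − 2Q = 0.86789, giving −¼ ln(0.86789) = 0.035423.
d = 0.060384 + 0.035423 = 0.095807.

0.096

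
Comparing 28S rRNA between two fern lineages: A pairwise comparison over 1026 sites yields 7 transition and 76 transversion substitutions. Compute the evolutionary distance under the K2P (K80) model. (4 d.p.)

0.0860

P = 7/1026 ≈ 0.006823 and Q = 76/1026 ≈ 0.074074.
Under the Kimura two-parameter model, d = −½ ln(1 − 2P − Q) − ¼ ln(1 − 2Q).
1 − 2P − Q = 0.91228, giving −½ ln(0.91228) = 0.045904.
1 − 2Q = 0.851852, giving −¼ ln(0.851852) = 0.040086.
d = 0.045904 + 0.040086 = 0.085990.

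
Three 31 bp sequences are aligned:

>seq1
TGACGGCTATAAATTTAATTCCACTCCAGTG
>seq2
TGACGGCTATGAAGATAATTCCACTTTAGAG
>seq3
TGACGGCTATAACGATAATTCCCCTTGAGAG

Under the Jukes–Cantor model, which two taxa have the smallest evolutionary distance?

seq2 and seq3

seq1–seq2: 6/31 differ, p = 0.194, d = 0.224.
seq1–seq3: 7/31 differ, p = 0.226, d = 0.269.
seq2–seq3: 4/31 differ, p = 0.129, d = 0.142.
The smallest distance is between seq2 and seq3.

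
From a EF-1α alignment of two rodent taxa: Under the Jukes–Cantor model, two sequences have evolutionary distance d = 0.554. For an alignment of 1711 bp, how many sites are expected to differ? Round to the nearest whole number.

670

Invert JC69: p = (3/4)(1 − e^(−4d/3)) = 0.75 × (1 − e^(-0.738667)) = 0.75 × (1 − 0.477750) = 0.391688.
Expected differing sites = pL ≈ 0.391688 × 1711 = 670.178168 ≈ 670.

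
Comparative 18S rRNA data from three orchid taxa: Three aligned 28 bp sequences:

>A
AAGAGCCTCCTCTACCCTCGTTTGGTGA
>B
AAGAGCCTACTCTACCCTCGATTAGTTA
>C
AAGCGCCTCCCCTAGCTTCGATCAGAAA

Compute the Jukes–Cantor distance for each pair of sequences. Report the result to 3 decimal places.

d(A,B) = 0.158, d(A,C) = 0.420, d(B,C) = 0.360

A–B: 4/28 sites differ → p ≈ 0.142857, d = −0.75 ln(1 − 0.190476) = 0.158482 ≈ 0.158.
A–C: 9/28 sites differ → p ≈ 0.321429, d = −0.75 ln(1 − 0.428572) = 0.419713 ≈ 0.420.
B–C: 8/28 sites differ → p ≈ 0.285714, d = −0.75 ln(1 − 0.380952) = 0.359679 ≈ 0.360.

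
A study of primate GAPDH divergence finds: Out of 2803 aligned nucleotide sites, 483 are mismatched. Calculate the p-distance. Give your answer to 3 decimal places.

0.172

p = 483/2803 = 0.172315… ≈ 0.172 (to 3 d.p.).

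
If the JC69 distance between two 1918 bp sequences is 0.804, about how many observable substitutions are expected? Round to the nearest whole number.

946

Invert JC69: p = (3/4)(1 − e^(−4d/3)) = 0.75 × (1 − e^(-1.072)) = 0.75 × (1 − 0.342323) = 0.493258.
Expected differing sites = pL ≈ 0.493258 × 1918 = 946.068844 ≈ 946.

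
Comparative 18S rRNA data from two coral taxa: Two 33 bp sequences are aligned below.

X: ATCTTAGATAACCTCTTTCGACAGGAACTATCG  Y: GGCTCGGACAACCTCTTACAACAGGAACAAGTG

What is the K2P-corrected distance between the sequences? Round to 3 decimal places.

0.401

Of 33 sites, 6 differences are transitions and 4 are transversions, so P = 6/33 ≈ 0.181818 and Q = 4/33 ≈ 0.121212.
Under the Kimura two-parameter model, d = −½ ln(1 − 2P − Q) − ¼ ln(1 − 2Q).
1 − 2P − Q = 0.515152, giving −½ ln(0.515152) = 0.331647.
1 − 2Q = 0.757576, giving −¼ ln(0.757576) = 0.069408.
d = 0.331647 + 0.069408 = 0.401055.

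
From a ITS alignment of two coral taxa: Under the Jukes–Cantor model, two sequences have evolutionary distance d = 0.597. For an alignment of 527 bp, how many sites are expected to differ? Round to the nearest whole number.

Invert JC69: p = (3/4)(1 − e^(−4d/3)) = 0.75 × (1 − e^(-0.796)) = 0.75 × (1 − 0.451130) = 0.411653.
Expected differing sites = pL ≈ 0.411653 × 527 = 216.941131 ≈ 217.

217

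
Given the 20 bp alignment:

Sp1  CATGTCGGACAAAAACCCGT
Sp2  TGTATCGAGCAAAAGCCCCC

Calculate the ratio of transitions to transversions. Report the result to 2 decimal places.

Transitions are A↔G and C↔T; transversions are all other mismatches.
Transitions: 7. Transversions: 1.
R = 7/1 = 7.00.

7.00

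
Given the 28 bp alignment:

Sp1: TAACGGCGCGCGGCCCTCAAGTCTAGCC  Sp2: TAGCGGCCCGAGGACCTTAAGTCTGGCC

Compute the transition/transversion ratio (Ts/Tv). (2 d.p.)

Transitions are A↔G and C↔T; transversions are all other mismatches.
Transitions: 3. Transversions: 3.
R = 3/3 = 1.00.

1.00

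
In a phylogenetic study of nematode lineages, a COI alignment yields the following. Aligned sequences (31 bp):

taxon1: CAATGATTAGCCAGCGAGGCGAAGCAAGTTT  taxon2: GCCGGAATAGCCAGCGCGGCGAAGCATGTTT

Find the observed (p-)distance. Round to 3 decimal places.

0.226

The sequences differ at 7 of 31 positions (sites 1, 2, 3, 4, 7, 17, 27).
p = 7/31 = 0.225806… ≈ 0.226 (to 3 d.p.).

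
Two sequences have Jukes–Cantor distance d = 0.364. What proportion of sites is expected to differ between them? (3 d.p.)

p = (3/4)(1 − e^(−4d/3)) = 0.75 × (1 − e^(-0.485333)) = 0.75 × (1 − 0.615492) = 0.288381.

0.288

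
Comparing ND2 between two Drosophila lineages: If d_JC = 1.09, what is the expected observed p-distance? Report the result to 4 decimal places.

0.5747

p = (3/4)(1 − e^(−4d/3)) = 0.75 × (1 − e^(-1.453333)) = 0.75 × (1 − 0.233790) = 0.574658.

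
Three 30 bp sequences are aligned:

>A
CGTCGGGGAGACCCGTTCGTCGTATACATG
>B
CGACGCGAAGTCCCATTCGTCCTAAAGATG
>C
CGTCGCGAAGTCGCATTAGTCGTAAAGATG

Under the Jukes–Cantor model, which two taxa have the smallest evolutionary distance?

B and C

A–B: 8/30 differ, p = 0.267, d = 0.330.
A–C: 8/30 differ, p = 0.267, d = 0.330.
B–C: 4/30 differ, p = 0.133, d = 0.147.
The smallest distance is between B and C.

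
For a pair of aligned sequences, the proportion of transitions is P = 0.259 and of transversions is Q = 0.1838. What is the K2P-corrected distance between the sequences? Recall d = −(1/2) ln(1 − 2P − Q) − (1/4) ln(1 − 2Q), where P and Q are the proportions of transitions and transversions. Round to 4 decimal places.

0.7196

Under the Kimura two-parameter model, d = −½ ln(1 − 2P − Q) − ¼ ln(1 − 2Q).
1 − 2P − Q = 0.2982, giving −½ ln(0.2982) = 0.604995.
1 − 2Q = 0.6324, giving −¼ ln(0.6324) = 0.114558.
d = 0.604995 + 0.114558 = 0.719553.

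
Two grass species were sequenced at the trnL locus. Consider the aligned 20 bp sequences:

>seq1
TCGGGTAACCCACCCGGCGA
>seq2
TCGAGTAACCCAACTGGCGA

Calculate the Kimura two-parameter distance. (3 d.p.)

0.170

Of 20 sites, 2 differences are transitions and 1 are transversions, so P = 2/20 = 0.1 and Q = 1/20 = 0.05.
Under the Kimura two-parameter model, d = −½ ln(1 − 2P − Q) − ¼ ln(1 − 2Q).
1 − 2P − Q = 0.75, giving −½ ln(0.75) = 0.143841.
1 − 2Q = 0.9, giving −¼ ln(0.9) = 0.026340.
d = 0.143841 + 0.026340 = 0.170181.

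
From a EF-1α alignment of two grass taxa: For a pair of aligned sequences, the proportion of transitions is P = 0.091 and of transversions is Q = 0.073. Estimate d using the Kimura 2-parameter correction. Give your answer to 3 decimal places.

Under the Kimura two-parameter model, d = −½ ln(1 − 2P − Q) − ¼ ln(1 − 2Q).
1 − 2P − Q = 0.745, giving −½ ln(0.745) = 0.147186.
1 − 2Q = 0.854, giving −¼ ln(0.854) = 0.039456.
d = 0.147186 + 0.039456 = 0.186642.

0.187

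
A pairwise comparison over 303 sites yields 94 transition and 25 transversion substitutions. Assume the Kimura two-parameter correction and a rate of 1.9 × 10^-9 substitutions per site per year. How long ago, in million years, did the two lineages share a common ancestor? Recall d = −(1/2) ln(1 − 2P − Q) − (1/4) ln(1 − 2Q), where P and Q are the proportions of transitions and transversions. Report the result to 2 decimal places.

P = 94/303 ≈ 0.310231 and Q = 25/303 ≈ 0.082508.
Under the Kimura two-parameter model, d = −½ ln(1 − 2P − Q) − ¼ ln(1 − 2Q).
1 − 2P − Q = 0.29703, giving −½ ln(0.29703) = 0.606961.
1 − 2Q = 0.834984, giving −¼ ln(0.834984) = 0.045086.
d = 0.606961 + 0.045086 = 0.652047.
Under a molecular clock d = 2μt, so t = d/(2μ) = 0.652047 / (2 × 1.9 × 10^-9) = 171.59 million years.

171.59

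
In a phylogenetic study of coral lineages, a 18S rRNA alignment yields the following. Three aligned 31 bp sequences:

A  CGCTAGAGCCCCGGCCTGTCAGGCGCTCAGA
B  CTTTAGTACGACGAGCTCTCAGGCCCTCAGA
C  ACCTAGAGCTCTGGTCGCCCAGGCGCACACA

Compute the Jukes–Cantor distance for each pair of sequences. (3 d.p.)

d(A,B) = 0.422, d(A,C) = 0.422, d(B,C) = 0.777

A–B: 10/31 sites differ → p ≈ 0.322581, d = −0.75 ln(1 − 0.430108) = 0.421731 ≈ 0.422.
A–C: 10/31 sites differ → p ≈ 0.322581, d = −0.75 ln(1 − 0.430108) = 0.421731 ≈ 0.422.
B–C: 15/31 sites differ → p ≈ 0.483871, d = −0.75 ln(1 − 0.645161) = 0.777068 ≈ 0.777.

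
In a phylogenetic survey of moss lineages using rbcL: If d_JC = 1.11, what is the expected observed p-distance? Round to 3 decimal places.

0.579

p = (3/4)(1 − e^(−4d/3)) = 0.75 × (1 − e^(-1.48)) = 0.75 × (1 − 0.227638) = 0.579272.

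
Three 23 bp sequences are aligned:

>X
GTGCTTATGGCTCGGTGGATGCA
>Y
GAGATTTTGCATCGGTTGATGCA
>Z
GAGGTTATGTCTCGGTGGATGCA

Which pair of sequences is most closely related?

X and Z

X–Y: 6/23 differ, p = 0.261, d = 0.321.
X–Z: 3/23 differ, p = 0.130, d = 0.143.
Y–Z: 5/23 differ, p = 0.217, d = 0.257.
The smallest distance is between X and Z.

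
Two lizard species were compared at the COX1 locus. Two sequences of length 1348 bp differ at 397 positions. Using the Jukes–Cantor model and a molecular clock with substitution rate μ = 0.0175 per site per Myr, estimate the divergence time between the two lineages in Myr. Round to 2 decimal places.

10.69

p = 397/1348 ≈ 0.29451.
d = −(3/4) ln(1 − 4p/3) = −0.75 ln(1 − 0.39268) = −0.75 ln(0.60732)
  = −0.75 × (-0.498699) = 0.374024 substitutions/site.
Under a molecular clock d = 2μt, so t = d/(2μ) = 0.374024 / (2 × 0.0175) = 10.69 Myr.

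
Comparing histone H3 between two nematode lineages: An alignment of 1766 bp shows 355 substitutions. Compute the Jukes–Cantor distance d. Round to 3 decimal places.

0.234

p = 355/1766 ≈ 0.201019.
d = −(3/4) ln(1 − 4p/3) = −0.75 ln(1 − 0.268025) = −0.75 ln(0.731975)
  = −0.75 × (-0.312009) = 0.234007 substitutions/site.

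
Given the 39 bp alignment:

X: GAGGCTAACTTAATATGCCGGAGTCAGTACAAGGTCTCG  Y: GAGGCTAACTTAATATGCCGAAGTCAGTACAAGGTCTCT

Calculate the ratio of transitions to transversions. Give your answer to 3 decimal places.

Transitions are A↔G and C↔T; transversions are all other mismatches.
Transitions: 1. Transversions: 1.
R = 1/1 = 1.000.

1.000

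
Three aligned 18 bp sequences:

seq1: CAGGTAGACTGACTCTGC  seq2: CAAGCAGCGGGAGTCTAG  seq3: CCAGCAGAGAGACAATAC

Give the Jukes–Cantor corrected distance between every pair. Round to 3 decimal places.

seq1–seq2: 8/18 sites differ → p ≈ 0.444444, d = −0.75 ln(1 − 0.592592) = 0.673455 ≈ 0.673.
seq1–seq3: 8/18 sites differ → p ≈ 0.444444, d = −0.75 ln(1 − 0.592592) = 0.673455 ≈ 0.673.
seq2–seq3: 7/18 sites differ → p ≈ 0.388889, d = −0.75 ln(1 − 0.518519) = 0.548166 ≈ 0.548.

d(seq1,seq2) = 0.673, d(seq1,seq3) = 0.673, d(seq2,seq3) = 0.548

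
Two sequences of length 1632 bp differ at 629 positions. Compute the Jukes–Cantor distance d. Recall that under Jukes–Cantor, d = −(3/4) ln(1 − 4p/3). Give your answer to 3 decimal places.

0.541

p = 629/1632 ≈ 0.385417.
d = −(3/4) ln(1 − 4p/3) = −0.75 ln(1 − 0.513889) = −0.75 ln(0.486111)
  = −0.75 × (-0.721318) = 0.540989 substitutions/site.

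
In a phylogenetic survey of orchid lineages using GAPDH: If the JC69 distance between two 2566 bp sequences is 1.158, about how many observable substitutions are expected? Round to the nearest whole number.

Invert JC69: p = (3/4)(1 − e^(−4d/3)) = 0.75 × (1 − e^(-1.544)) = 0.75 × (1 − 0.213525) = 0.589856.
Expected differing sites = pL ≈ 0.589856 × 2566 = 1513.570496 ≈ 1514.

1514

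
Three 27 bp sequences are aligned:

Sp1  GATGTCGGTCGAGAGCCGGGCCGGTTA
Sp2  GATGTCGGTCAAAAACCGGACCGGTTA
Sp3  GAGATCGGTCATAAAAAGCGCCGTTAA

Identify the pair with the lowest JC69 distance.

Sp1 and Sp2

Sp1–Sp2: 4/27 differ, p = 0.148, d = 0.165.
Sp1–Sp3: 11/27 differ, p = 0.407, d = 0.588.
Sp2–Sp3: 9/27 differ, p = 0.333, d = 0.441.
The smallest distance is between Sp1 and Sp2.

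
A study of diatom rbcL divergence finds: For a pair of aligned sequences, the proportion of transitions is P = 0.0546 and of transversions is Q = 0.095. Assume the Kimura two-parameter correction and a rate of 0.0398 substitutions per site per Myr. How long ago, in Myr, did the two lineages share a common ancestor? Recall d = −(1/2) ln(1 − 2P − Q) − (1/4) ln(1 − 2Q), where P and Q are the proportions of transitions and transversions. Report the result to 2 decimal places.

2.10

Under the Kimura two-parameter model, d = −½ ln(1 − 2P − Q) − ¼ ln(1 − 2Q).
1 − 2P − Q = 0.7958, giving −½ ln(0.7958) = 0.114204.
1 − 2Q = 0.81, giving −¼ ln(0.81) = 0.052680.
d = 0.114204 + 0.052680 = 0.166884.
Under a molecular clock d = 2μt, so t = d/(2μ) = 0.166884 / (2 × 0.0398) = 2.10 Myr.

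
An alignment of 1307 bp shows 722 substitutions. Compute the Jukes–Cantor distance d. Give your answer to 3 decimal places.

1.000

p = 722/1307 ≈ 0.55241.
d = −(3/4) ln(1 − 4p/3) = −0.75 ln(1 − 0.736547) = −0.75 ln(0.263453)
  = −0.75 × (-1.333880) = 1.000410 substitutions/site.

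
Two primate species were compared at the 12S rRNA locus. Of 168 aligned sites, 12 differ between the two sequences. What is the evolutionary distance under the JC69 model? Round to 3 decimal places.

0.075

p = 12/168 ≈ 0.071429.
d = −(3/4) ln(1 − 4p/3) = −0.75 ln(1 − 0.095239) = −0.75 ln(0.904761)
  = −0.75 × (-0.100084) = 0.075063 substitutions/site.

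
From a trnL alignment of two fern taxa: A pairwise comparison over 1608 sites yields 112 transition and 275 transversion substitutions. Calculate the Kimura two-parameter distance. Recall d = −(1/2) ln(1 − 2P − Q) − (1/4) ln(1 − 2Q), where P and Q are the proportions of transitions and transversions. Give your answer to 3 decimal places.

0.290

P = 112/1608 ≈ 0.069652 and Q = 275/1608 ≈ 0.17102.
Under the Kimura two-parameter model, d = −½ ln(1 − 2P − Q) − ¼ ln(1 − 2Q).
1 − 2P − Q = 0.689676, giving −½ ln(0.689676) = 0.185767.
1 − 2Q = 0.65796, giving −¼ ln(0.65796) = 0.104653.
d = 0.185767 + 0.104653 = 0.290420.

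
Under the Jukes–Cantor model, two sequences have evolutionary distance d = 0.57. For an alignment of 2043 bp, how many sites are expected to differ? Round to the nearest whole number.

816

Invert JC69: p = (3/4)(1 − e^(−4d/3)) = 0.75 × (1 − e^(-0.76)) = 0.75 × (1 − 0.467666) = 0.399251.
Expected differing sites = pL ≈ 0.399251 × 2043 = 815.669793 ≈ 816.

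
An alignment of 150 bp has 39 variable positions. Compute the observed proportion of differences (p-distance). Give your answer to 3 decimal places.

p = 39/150 = 0.260.

0.260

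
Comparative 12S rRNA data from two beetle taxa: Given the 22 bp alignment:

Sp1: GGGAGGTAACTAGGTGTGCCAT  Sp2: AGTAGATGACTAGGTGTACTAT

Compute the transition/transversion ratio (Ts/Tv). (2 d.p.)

Transitions are A↔G and C↔T; transversions are all other mismatches.
Transitions: 5. Transversions: 1.
R = 5/1 = 5.00.

5.00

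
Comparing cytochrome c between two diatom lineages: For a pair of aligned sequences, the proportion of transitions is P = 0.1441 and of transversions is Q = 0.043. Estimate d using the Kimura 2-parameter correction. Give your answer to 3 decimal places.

Under the Kimura two-parameter model, d = −½ ln(1 − 2P − Q) − ¼ ln(1 − 2Q).
1 − 2P − Q = 0.6688, giving −½ ln(0.6688) = 0.201135.
1 − 2Q = 0.914, giving −¼ ln(0.914) = 0.022481.
d = 0.201135 + 0.022481 = 0.223616.

0.224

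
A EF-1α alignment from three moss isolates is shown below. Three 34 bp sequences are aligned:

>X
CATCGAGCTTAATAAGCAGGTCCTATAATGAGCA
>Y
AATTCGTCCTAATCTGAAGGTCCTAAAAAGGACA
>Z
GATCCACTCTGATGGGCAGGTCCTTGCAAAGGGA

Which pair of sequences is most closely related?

X–Y: 13/34 differ, p = 0.382, d = 0.535.
X–Z: 15/34 differ, p = 0.441, d = 0.665.
Y–Z: 15/34 differ, p = 0.441, d = 0.665.
The smallest distance is between X and Y.

X and Y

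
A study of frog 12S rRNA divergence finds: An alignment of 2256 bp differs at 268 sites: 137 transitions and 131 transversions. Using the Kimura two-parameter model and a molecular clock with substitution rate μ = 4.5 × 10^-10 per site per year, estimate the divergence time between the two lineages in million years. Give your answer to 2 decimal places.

144.22

P = 137/2256 ≈ 0.060727 and Q = 131/2256 ≈ 0.058067.
Under the Kimura two-parameter model, d = −½ ln(1 − 2P − Q) − ¼ ln(1 − 2Q).
1 − 2P − Q = 0.820479, giving −½ ln(0.820479) = 0.098933.
1 − 2Q = 0.883866, giving −¼ ln(0.883866) = 0.030862.
d = 0.098933 + 0.030862 = 0.129795.
Under a molecular clock d = 2μt, so t = d/(2μ) = 0.129795 / (2 × 4.5 × 10^-10) = 144.22 million years.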